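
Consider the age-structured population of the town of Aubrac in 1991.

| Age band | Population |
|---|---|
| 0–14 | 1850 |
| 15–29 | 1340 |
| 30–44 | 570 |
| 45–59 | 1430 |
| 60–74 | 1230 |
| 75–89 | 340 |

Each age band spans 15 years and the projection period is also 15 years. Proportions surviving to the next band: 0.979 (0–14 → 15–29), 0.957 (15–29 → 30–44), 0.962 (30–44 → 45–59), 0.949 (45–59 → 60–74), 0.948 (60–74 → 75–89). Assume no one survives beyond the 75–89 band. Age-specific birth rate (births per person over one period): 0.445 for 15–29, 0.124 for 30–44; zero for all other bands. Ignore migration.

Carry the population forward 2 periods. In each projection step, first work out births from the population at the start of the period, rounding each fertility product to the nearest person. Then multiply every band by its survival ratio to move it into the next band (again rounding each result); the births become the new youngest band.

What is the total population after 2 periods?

6390

After projecting period 1:
Births: 1340 × 0.445 = 596 ; 570 × 0.124 = 71 — total 667
15–29: 1850 × 0.979 = 1811
30–44: 1340 × 0.957 = 1282
45–59: 570 × 0.962 = 548
60–74: 1430 × 0.949 = 1357
75–89: 1230 × 0.948 = 1166
Population now: 0–14=667, 15–29=1811, 30–44=1282, 45–59=548, 60–74=1357, 75–89=1166
After projecting period 2:
Births: 1811 × 0.445 = 806 ; 1282 × 0.124 = 159 — total 965
15–29: 667 × 0.979 = 653
30–44: 1811 × 0.957 = 1733
45–59: 1282 × 0.962 = 1233
60–74: 548 × 0.949 = 520
75–89: 1357 × 0.948 = 1286
Population now: 0–14=965, 15–29=653, 30–44=1733, 45–59=1233, 60–74=520, 75–89=1286
Total after period 2: 965 + 653 + 1733 + 1233 + 520 + 1286 = 6390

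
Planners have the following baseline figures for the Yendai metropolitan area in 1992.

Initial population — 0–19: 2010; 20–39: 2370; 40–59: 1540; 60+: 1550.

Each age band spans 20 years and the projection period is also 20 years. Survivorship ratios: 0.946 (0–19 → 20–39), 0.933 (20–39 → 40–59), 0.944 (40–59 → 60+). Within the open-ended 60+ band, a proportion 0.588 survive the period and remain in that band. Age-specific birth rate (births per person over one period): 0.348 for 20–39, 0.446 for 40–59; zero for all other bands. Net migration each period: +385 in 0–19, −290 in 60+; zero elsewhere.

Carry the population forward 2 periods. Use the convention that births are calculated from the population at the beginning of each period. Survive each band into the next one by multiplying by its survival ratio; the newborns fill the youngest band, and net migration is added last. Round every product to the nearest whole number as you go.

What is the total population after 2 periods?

Period 1:
Births: 2370 × 0.348 = 825 ; 1540 × 0.446 = 687 → total 1512
20–39: 2010 × 0.946 = 1901
40–59: 2370 × 0.933 = 2211
60+: 1540 × 0.944 + 1550 × 0.588 = 1454 + 911 = 2365
Net migration: 0–19 + 385 → 1897; 60+ − 290 → 2075
End of period: [1897, 1901, 2211, 2075]
Period 2:
Births: 1901 × 0.348 = 662 ; 2211 × 0.446 = 986 → total 1648
20–39: 1897 × 0.946 = 1795
40–59: 1901 × 0.933 = 1774
60+: 2211 × 0.944 + 2075 × 0.588 = 2087 + 1220 = 3307
Net migration: 0–19 + 385 → 2033; 60+ − 290 → 3017
End of period: [2033, 1795, 1774, 3017]
Total after period 2: 2033 + 1795 + 1774 + 3017 = 8619

8619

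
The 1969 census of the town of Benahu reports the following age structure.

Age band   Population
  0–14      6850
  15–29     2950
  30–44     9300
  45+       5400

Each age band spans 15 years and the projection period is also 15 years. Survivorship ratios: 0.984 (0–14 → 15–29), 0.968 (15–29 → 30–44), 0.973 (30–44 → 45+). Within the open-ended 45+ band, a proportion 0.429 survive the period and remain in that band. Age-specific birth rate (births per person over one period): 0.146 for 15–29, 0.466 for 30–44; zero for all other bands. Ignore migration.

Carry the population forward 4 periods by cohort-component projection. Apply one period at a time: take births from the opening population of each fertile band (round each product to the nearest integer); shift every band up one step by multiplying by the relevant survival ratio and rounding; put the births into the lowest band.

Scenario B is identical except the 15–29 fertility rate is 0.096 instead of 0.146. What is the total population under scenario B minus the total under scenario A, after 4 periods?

-915

Period 1:
Births: 2950 × 0.146 = 431  |  9300 × 0.466 = 4334 — total 4765
15–29: 6850 × 0.984 = 6740
30–44: 2950 × 0.968 = 2856
45+: 9300 × 0.973 + 5400 × 0.429 = 9049 + 2317 = 11366
End of period: [4765, 6740, 2856, 11366]
Period 2:
Births: 6740 × 0.146 = 984  |  2856 × 0.466 = 1331 — total 2315
15–29: 4765 × 0.984 = 4689
30–44: 6740 × 0.968 = 6524
45+: 2856 × 0.973 + 11366 × 0.429 = 2779 + 4876 = 7655
End of period: [2315, 4689, 6524, 7655]
Period 3:
Births: 4689 × 0.146 = 685  |  6524 × 0.466 = 3040 — total 3725
15–29: 2315 × 0.984 = 2278
30–44: 4689 × 0.968 = 4539
45+: 6524 × 0.973 + 7655 × 0.429 = 6348 + 3284 = 9632
End of period: [3725, 2278, 4539, 9632]
Period 4:
Births: 2278 × 0.146 = 333  |  4539 × 0.466 = 2115 — total 2448
15–29: 3725 × 0.984 = 3665
30–44: 2278 × 0.968 = 2205
45+: 4539 × 0.973 + 9632 × 0.429 = 4416 + 4132 = 8548
End of period: [2448, 3665, 2205, 8548]
Scenario A total after 4 periods: 16866
Scenario B projection —
Period 1:
Births: 2950 × 0.096 = 283  |  9300 × 0.466 = 4334 — total 4617
15–29: 6850 × 0.984 = 6740
30–44: 2950 × 0.968 = 2856
45+: 9300 × 0.973 + 5400 × 0.429 = 9049 + 2317 = 11366
End of period: [4617, 6740, 2856, 11366]
Period 2:
Births: 6740 × 0.096 = 647  |  2856 × 0.466 = 1331 — total 1978
15–29: 4617 × 0.984 = 4543
30–44: 6740 × 0.968 = 6524
45+: 2856 × 0.973 + 11366 × 0.429 = 2779 + 4876 = 7655
End of period: [1978, 4543, 6524, 7655]
Period 3:
Births: 4543 × 0.096 = 436  |  6524 × 0.466 = 3040 — total 3476
15–29: 1978 × 0.984 = 1946
30–44: 4543 × 0.968 = 4398
45+: 6524 × 0.973 + 7655 × 0.429 = 6348 + 3284 = 9632
End of period: [3476, 1946, 4398, 9632]
Period 4:
Births: 1946 × 0.096 = 187  |  4398 × 0.466 = 2049 — total 2236
15–29: 3476 × 0.984 = 3420
30–44: 1946 × 0.968 = 1884
45+: 4398 × 0.973 + 9632 × 0.429 = 4279 + 4132 = 8411
End of period: [2236, 3420, 1884, 8411]
Scenario B total after 4 periods: 15951
Difference B − A = 15951 − 16866 = -915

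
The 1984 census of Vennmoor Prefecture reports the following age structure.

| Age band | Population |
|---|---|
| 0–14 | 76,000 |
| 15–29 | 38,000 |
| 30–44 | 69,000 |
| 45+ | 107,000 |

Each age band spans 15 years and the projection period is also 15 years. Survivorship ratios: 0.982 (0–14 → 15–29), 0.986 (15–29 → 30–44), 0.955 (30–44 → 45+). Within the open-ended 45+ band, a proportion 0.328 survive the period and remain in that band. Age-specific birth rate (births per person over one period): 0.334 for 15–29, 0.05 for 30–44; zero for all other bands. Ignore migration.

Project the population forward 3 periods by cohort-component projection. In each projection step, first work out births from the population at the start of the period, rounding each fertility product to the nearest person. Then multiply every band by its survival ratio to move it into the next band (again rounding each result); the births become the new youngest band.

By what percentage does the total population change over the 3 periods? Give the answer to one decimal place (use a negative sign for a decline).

Let band 1 be 0–14 through band 4 = 45+.
— Period 1 —
Births: 38000 × 0.334 = 12692, 69000 × 0.05 = 3450 → total 16142
Band 2: 76000 × 0.982 = 74632
Band 3: 38000 × 0.986 = 37468
Band 4: 69000 × 0.955 + 107000 × 0.328 = 65895 + 35096 = 100991
Giving 16142 / 74632 / 37468 / 100991.
— Period 2 —
Births: 74632 × 0.334 = 24927, 37468 × 0.05 = 1873 → total 26800
Band 2: 16142 × 0.982 = 15851
Band 3: 74632 × 0.986 = 73587
Band 4: 37468 × 0.955 + 100991 × 0.328 = 35782 + 33125 = 68907
Giving 26800 / 15851 / 73587 / 68907.
— Period 3 —
Births: 15851 × 0.334 = 5294, 73587 × 0.05 = 3679 → total 8973
Band 2: 26800 × 0.982 = 26318
Band 3: 15851 × 0.986 = 15629
Band 4: 73587 × 0.955 + 68907 × 0.328 = 70276 + 22601 = 92877
Giving 8973 / 26318 / 15629 / 92877.
Total: 290000 → 143797; change = -146203; percentage change = -50.4%

-50.4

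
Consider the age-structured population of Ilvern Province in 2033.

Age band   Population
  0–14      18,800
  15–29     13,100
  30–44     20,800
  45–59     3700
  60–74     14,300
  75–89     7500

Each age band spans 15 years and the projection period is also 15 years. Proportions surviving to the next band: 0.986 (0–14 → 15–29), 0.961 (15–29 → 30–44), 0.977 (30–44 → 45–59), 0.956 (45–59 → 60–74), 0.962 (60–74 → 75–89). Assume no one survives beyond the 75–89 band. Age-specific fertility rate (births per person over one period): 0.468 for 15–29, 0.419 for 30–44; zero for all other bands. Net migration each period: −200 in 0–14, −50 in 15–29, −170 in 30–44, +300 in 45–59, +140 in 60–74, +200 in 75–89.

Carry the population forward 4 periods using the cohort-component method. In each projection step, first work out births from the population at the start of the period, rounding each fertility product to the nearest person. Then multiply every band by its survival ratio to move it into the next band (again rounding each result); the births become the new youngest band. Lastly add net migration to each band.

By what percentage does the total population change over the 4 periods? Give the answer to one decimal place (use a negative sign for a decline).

Period 1:
Births: 13100 * 0.468 = 6131  |  20800 * 0.419 = 8715 — total 14846
15–29: 18800 * 0.986 = 18537
30–44: 13100 * 0.961 = 12589
45–59: 20800 * 0.977 = 20322
60–74: 3700 * 0.956 = 3537
75–89: 14300 * 0.962 = 13757
Net migration: 0–14 − 200 → 14646; 15–29 − 50 → 18487; 30–44 − 170 → 12419; 45–59 + 300 → 20622; 60–74 + 140 → 3677; 75–89 + 200 → 13957
Giving 14646 / 18487 / 12419 / 20622 / 3677 / 13957.
Period 2:
Births: 18487 * 0.468 = 8652  |  12419 * 0.419 = 5204 — total 13856
15–29: 14646 * 0.986 = 14441
30–44: 18487 * 0.961 = 17766
45–59: 12419 * 0.977 = 12133
60–74: 20622 * 0.956 = 19715
75–89: 3677 * 0.962 = 3537
Net migration: 0–14 − 200 → 13656; 15–29 − 50 → 14391; 30–44 − 170 → 17596; 45–59 + 300 → 12433; 60–74 + 140 → 19855; 75–89 + 200 → 3737
Giving 13656 / 14391 / 17596 / 12433 / 19855 / 3737.
Period 3:
Births: 14391 * 0.468 = 6735  |  17596 * 0.419 = 7373 — total 14108
15–29: 13656 * 0.986 = 13465
30–44: 14391 * 0.961 = 13830
45–59: 17596 * 0.977 = 17191
60–74: 12433 * 0.956 = 11886
75–89: 19855 * 0.962 = 19101
Net migration: 0–14 − 200 → 13908; 15–29 − 50 → 13415; 30–44 − 170 → 13660; 45–59 + 300 → 17491; 60–74 + 140 → 12026; 75–89 + 200 → 19301
Giving 13908 / 13415 / 13660 / 17491 / 12026 / 19301.
Period 4:
Births: 13415 * 0.468 = 6278  |  13660 * 0.419 = 5724 — total 12002
15–29: 13908 * 0.986 = 13713
30–44: 13415 * 0.961 = 12892
45–59: 13660 * 0.977 = 13346
60–74: 17491 * 0.956 = 16721
75–89: 12026 * 0.962 = 11569
Net migration: 0–14 − 200 → 11802; 15–29 − 50 → 13663; 30–44 − 170 → 12722; 45–59 + 300 → 13646; 60–74 + 140 → 16861; 75–89 + 200 → 11769
Giving 11802 / 13663 / 12722 / 13646 / 16861 / 11769.
Total: 78200 → 80463; change = 2263; percentage change = 2.9%

2.9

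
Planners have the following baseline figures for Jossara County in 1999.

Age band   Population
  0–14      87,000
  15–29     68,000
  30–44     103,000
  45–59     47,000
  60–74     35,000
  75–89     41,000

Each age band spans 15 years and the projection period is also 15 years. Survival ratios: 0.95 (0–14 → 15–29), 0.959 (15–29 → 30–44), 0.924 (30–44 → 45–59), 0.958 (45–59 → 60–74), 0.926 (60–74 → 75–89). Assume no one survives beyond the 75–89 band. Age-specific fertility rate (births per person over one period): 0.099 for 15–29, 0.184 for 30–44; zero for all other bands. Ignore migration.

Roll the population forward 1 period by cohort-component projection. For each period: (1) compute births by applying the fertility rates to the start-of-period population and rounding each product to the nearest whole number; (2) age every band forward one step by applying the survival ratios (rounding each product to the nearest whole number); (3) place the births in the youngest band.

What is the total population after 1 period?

346154

Let group 1 be 0–14 through group 6 = 75–89.
Period 1.
Births: 68000 * 0.099 = 6732  |  103000 * 0.184 = 18952 → total 25684
Group 2: 87000 * 0.95 = 82650
Group 3: 68000 * 0.959 = 65212
Group 4: 103000 * 0.924 = 95172
Group 5: 47000 * 0.958 = 45026
Group 6: 35000 * 0.926 = 32410
→ [25684, 82650, 65212, 95172, 45026, 32410]
Total after period 1: 25684 + 82650 + 65212 + 95172 + 45026 + 32410 = 346154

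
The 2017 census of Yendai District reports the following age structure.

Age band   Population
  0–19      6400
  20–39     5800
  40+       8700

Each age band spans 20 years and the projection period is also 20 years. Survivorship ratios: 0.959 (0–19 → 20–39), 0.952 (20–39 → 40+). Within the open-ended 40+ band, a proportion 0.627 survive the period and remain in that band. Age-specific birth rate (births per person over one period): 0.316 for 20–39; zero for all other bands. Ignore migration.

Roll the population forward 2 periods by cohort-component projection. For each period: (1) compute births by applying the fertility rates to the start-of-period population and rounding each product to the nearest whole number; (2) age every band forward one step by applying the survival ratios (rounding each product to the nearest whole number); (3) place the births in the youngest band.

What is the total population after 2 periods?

16424

[period 1]
Births: 5800 × 0.316 = 1833
20–39: 6400 × 0.959 = 6138
40+: 5800 × 0.952 + 8700 × 0.627 = 5522 + 5455 = 10977
End of period: [1833, 6138, 10977]
[period 2]
Births: 6138 × 0.316 = 1940
20–39: 1833 × 0.959 = 1758
40+: 6138 × 0.952 + 10977 × 0.627 = 5843 + 6883 = 12726
End of period: [1940, 1758, 12726]
Total after period 2: 1940 + 1758 + 12726 = 16424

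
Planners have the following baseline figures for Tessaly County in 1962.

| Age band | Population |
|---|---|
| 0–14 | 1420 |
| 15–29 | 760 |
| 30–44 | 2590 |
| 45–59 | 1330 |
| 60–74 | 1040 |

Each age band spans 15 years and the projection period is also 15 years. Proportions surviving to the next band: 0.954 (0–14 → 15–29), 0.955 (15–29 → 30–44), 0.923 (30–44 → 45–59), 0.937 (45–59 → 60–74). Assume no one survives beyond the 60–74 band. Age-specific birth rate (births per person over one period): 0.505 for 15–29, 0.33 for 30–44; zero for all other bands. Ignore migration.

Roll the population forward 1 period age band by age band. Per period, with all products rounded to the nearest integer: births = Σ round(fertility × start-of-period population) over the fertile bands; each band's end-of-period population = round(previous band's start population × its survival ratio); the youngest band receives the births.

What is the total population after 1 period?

6957

(Bands numbered youngest = 1 to oldest = 5.)
[period 1]
Births: 760 * 0.505 = 384  |  2590 * 0.33 = 855 → 1239
Band 2: 1420 * 0.954 = 1355
Band 3: 760 * 0.955 = 726
Band 4: 2590 * 0.923 = 2391
Band 5: 1330 * 0.937 = 1246
Population now: 0–14=1239, 15–29=1355, 30–44=726, 45–59=2391, 60–74=1246
Total after period 1: 1239 + 1355 + 726 + 2391 + 1246 = 6957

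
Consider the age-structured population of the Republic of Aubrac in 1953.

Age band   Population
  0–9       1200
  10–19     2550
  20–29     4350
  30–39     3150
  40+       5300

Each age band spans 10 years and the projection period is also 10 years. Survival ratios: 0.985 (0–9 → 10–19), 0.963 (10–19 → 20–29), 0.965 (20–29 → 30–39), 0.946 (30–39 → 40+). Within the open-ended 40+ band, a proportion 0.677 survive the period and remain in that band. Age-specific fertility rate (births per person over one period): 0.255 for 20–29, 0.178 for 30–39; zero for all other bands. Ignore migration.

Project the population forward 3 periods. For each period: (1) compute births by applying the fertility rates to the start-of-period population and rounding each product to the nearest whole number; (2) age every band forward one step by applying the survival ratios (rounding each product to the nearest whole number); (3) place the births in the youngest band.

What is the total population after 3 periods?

12687

Let group 1 be 0–9 through group 5 = 40+.
[period 1]
Births: 4350 × 0.255 = 1109, 3150 × 0.178 = 561 — total 1670
Group 2: 1200 × 0.985 = 1182
Group 3: 2550 × 0.963 = 2456
Group 4: 4350 × 0.965 = 4198
Group 5: 3150 × 0.946 + 5300 × 0.677 = 2980 + 3588 = 6568
Giving 1670 / 1182 / 2456 / 4198 / 6568.
[period 2]
Births: 2456 × 0.255 = 626, 4198 × 0.178 = 747 — total 1373
Group 2: 1670 × 0.985 = 1645
Group 3: 1182 × 0.963 = 1138
Group 4: 2456 × 0.965 = 2370
Group 5: 4198 × 0.946 + 6568 × 0.677 = 3971 + 4447 = 8418
Giving 1373 / 1645 / 1138 / 2370 / 8418.
[period 3]
Births: 1138 × 0.255 = 290, 2370 × 0.178 = 422 — total 712
Group 2: 1373 × 0.985 = 1352
Group 3: 1645 × 0.963 = 1584
Group 4: 1138 × 0.965 = 1098
Group 5: 2370 × 0.946 + 8418 × 0.677 = 2242 + 5699 = 7941
Giving 712 / 1352 / 1584 / 1098 / 7941.
Total after period 3: 712 + 1352 + 1584 + 1098 + 7941 = 12687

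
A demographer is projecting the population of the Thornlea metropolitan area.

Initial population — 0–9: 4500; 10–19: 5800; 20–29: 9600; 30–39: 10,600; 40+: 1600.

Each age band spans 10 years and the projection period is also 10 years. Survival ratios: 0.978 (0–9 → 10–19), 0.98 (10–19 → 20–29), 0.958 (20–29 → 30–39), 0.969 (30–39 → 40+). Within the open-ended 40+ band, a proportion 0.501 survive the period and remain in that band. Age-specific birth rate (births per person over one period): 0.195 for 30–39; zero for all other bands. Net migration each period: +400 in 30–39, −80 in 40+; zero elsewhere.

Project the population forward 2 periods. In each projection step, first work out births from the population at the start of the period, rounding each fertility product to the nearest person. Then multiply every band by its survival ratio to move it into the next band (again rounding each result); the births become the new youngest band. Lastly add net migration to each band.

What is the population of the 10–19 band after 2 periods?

2022

[period 1]
Births: 10600 × 0.195 = 2067
10–19: 4500 × 0.978 = 4401
20–29: 5800 × 0.98 = 5684
30–39: 9600 × 0.958 = 9197
40+: 10600 × 0.969 + 1600 × 0.501 = 10271 + 802 = 11073
Net migration: 30–39 + 400 → 9597; 40+ − 80 → 10993
→ [2067, 4401, 5684, 9597, 10993]
[period 2]
Births: 9597 × 0.195 = 1871
10–19: 2067 × 0.978 = 2022
20–29: 4401 × 0.98 = 4313
30–39: 5684 × 0.958 = 5445
40+: 9597 × 0.969 + 10993 × 0.501 = 9299 + 5507 = 14806
Net migration: 30–39 + 400 → 5845; 40+ − 80 → 14726
→ [1871, 2022, 4313, 5845, 14726]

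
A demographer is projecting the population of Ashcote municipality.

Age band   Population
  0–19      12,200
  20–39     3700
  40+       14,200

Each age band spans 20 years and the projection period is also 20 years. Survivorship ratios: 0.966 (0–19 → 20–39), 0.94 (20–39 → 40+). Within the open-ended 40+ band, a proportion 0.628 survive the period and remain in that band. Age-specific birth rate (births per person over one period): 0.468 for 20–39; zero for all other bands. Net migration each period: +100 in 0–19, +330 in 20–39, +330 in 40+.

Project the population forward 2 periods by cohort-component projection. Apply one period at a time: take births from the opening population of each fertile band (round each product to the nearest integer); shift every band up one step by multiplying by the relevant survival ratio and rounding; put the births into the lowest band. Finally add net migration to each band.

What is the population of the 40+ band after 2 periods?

Let group 1 be 0–19 through group 3 = 40+.
Period 1.
Births: 3700 × 0.468 = 1732
Group 2: 12200 × 0.966 = 11785
Group 3: 3700 × 0.94 + 14200 × 0.628 = 3478 + 8918 = 12396
Net migration: Group 1 + 100 → 1832; Group 2 + 330 → 12115; Group 3 + 330 → 12726
→ [1832, 12115, 12726]
Period 2.
Births: 12115 × 0.468 = 5670
Group 2: 1832 × 0.966 = 1770
Group 3: 12115 × 0.94 + 12726 × 0.628 = 11388 + 7992 = 19380
Net migration: Group 1 + 100 → 5770; Group 2 + 330 → 2100; Group 3 + 330 → 19710
→ [5770, 2100, 19710]

19710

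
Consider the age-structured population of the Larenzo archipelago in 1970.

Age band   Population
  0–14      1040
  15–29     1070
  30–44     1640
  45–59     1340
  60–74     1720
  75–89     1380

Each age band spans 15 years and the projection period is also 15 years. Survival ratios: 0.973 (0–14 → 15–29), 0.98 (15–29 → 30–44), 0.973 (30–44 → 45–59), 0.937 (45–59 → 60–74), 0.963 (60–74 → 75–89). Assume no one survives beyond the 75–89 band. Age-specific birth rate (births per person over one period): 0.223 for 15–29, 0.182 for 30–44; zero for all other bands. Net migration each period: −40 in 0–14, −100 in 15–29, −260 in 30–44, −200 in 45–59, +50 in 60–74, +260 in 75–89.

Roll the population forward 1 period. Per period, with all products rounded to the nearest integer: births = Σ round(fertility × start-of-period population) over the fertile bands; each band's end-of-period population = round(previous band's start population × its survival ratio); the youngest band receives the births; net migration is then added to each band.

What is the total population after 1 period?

6816

(Groups numbered youngest = 1 to oldest = 6.)
Period 1.
Births: 1070 × 0.223 = 239 ; 1640 × 0.182 = 298 → 537
Group 2: 1040 × 0.973 = 1012
Group 3: 1070 × 0.98 = 1049
Group 4: 1640 × 0.973 = 1596
Group 5: 1340 × 0.937 = 1256
Group 6: 1720 × 0.963 = 1656
Net migration: Group 1 − 40 → 497; Group 2 − 100 → 912; Group 3 − 260 → 789; Group 4 − 200 → 1396; Group 5 + 50 → 1306; Group 6 + 260 → 1916
Giving 497 / 912 / 789 / 1396 / 1306 / 1916.
Total after period 1: 497 + 912 + 789 + 1396 + 1306 + 1916 = 6816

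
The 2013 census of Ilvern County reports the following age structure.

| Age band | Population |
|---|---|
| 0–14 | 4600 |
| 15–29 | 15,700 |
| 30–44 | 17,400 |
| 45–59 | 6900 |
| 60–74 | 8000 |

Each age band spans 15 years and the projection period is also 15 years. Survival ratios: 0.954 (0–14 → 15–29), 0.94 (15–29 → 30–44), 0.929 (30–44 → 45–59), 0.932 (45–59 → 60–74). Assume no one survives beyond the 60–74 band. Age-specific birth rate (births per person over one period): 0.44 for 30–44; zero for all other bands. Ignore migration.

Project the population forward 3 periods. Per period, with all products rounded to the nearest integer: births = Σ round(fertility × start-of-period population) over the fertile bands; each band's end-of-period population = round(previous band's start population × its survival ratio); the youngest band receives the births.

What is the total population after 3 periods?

Let group 1 be 0–14 through group 5 = 60–74.
Period 1:
Births: 17400 * 0.44 = 7656
Group 2: 4600 * 0.954 = 4388
Group 3: 15700 * 0.94 = 14758
Group 4: 17400 * 0.929 = 16165
Group 5: 6900 * 0.932 = 6431
→ [7656, 4388, 14758, 16165, 6431]
Period 2:
Births: 14758 * 0.44 = 6494
Group 2: 7656 * 0.954 = 7304
Group 3: 4388 * 0.94 = 4125
Group 4: 14758 * 0.929 = 13710
Group 5: 16165 * 0.932 = 15066
→ [6494, 7304, 4125, 13710, 15066]
Period 3:
Births: 4125 * 0.44 = 1815
Group 2: 6494 * 0.954 = 6195
Group 3: 7304 * 0.94 = 6866
Group 4: 4125 * 0.929 = 3832
Group 5: 13710 * 0.932 = 12778
→ [1815, 6195, 6866, 3832, 12778]
Total after period 3: 1815 + 6195 + 6866 + 3832 + 12778 = 31486

31486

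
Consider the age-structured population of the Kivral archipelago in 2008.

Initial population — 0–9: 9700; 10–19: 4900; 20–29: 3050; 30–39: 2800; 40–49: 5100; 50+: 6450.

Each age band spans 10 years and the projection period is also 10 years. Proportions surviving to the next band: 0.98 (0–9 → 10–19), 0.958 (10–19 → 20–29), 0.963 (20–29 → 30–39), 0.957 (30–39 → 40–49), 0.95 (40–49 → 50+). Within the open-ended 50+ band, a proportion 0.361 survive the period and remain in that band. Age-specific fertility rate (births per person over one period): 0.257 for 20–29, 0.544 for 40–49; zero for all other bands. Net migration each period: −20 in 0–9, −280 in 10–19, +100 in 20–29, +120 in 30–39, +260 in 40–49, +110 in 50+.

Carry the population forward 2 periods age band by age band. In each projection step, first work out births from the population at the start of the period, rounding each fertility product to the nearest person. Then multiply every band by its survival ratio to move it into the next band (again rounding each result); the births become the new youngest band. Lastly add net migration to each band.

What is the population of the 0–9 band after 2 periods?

2811

After projecting period 1:
Births: 3050 × 0.257 = 784, 5100 × 0.544 = 2774 — total 3558
10–19: 9700 × 0.98 = 9506
20–29: 4900 × 0.958 = 4694
30–39: 3050 × 0.963 = 2937
40–49: 2800 × 0.957 = 2680
50+: 5100 × 0.95 + 6450 × 0.361 = 4845 + 2328 = 7173
Net migration: 0–9 − 20 → 3538; 10–19 − 280 → 9226; 20–29 + 100 → 4794; 30–39 + 120 → 3057; 40–49 + 260 → 2940; 50+ + 110 → 7283
→ [3538, 9226, 4794, 3057, 2940, 7283]
After projecting period 2:
Births: 4794 × 0.257 = 1232, 2940 × 0.544 = 1599 — total 2831
10–19: 3538 × 0.98 = 3467
20–29: 9226 × 0.958 = 8839
30–39: 4794 × 0.963 = 4617
40–49: 3057 × 0.957 = 2926
50+: 2940 × 0.95 + 7283 × 0.361 = 2793 + 2629 = 5422
Net migration: 0–9 − 20 → 2811; 10–19 − 280 → 3187; 20–29 + 100 → 8939; 30–39 + 120 → 4737; 40–49 + 260 → 3186; 50+ + 110 → 5532
→ [2811, 3187, 8939, 4737, 3186, 5532]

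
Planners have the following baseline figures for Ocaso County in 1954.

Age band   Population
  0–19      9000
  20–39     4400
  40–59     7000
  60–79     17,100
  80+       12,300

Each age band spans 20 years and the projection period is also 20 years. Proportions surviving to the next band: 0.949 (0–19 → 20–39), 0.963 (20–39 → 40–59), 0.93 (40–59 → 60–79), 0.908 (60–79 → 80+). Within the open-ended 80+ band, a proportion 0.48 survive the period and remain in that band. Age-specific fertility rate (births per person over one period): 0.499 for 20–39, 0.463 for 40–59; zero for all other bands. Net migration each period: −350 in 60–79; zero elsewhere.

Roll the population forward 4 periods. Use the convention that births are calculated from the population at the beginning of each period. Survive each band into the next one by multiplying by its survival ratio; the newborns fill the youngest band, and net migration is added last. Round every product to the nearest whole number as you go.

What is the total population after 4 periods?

Let group 1 be 0–19 through group 5 = 80+.
Period 1.
Births: 4400 * 0.499 = 2196  |  7000 * 0.463 = 3241 ⇒ total 5437
Group 2: 9000 * 0.949 = 8541
Group 3: 4400 * 0.963 = 4237
Group 4: 7000 * 0.93 = 6510
Group 5: 17100 * 0.908 + 12300 * 0.48 = 15527 + 5904 = 21431
Net migration: Group 4 − 350 → 6160
Giving 5437 / 8541 / 4237 / 6160 / 21431.
Period 2.
Births: 8541 * 0.499 = 4262  |  4237 * 0.463 = 1962 ⇒ total 6224
Group 2: 5437 * 0.949 = 5160
Group 3: 8541 * 0.963 = 8225
Group 4: 4237 * 0.93 = 3940
Group 5: 6160 * 0.908 + 21431 * 0.48 = 5593 + 10287 = 15880
Net migration: Group 4 − 350 → 3590
Giving 6224 / 5160 / 8225 / 3590 / 15880.
Period 3.
Births: 5160 * 0.499 = 2575  |  8225 * 0.463 = 3808 ⇒ total 6383
Group 2: 6224 * 0.949 = 5907
Group 3: 5160 * 0.963 = 4969
Group 4: 8225 * 0.93 = 7649
Group 5: 3590 * 0.908 + 15880 * 0.48 = 3260 + 7622 = 10882
Net migration: Group 4 − 350 → 7299
Giving 6383 / 5907 / 4969 / 7299 / 10882.
Period 4.
Births: 5907 * 0.499 = 2948  |  4969 * 0.463 = 2301 ⇒ total 5249
Group 2: 6383 * 0.949 = 6057
Group 3: 5907 * 0.963 = 5688
Group 4: 4969 * 0.93 = 4621
Group 5: 7299 * 0.908 + 10882 * 0.48 = 6627 + 5223 = 11850
Net migration: Group 4 − 350 → 4271
Giving 5249 / 6057 / 5688 / 4271 / 11850.
Total after period 4: 5249 + 6057 + 5688 + 4271 + 11850 = 33115

33115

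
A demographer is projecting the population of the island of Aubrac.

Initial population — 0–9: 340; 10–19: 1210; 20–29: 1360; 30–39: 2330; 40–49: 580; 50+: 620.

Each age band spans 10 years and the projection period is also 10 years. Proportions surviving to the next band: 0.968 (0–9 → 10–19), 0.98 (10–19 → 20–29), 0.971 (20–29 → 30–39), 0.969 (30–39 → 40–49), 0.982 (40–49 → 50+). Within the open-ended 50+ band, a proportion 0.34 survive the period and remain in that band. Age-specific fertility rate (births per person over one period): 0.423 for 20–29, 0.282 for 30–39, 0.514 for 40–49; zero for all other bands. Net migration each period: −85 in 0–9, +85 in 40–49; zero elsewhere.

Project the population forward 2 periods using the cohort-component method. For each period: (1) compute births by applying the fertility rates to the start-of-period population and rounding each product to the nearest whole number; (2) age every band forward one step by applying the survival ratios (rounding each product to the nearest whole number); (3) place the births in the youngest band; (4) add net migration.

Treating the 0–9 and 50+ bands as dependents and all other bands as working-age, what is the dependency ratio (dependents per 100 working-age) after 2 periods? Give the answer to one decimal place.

(Bands numbered youngest = 1 to oldest = 6.)
— Period 1 —
Births: 1360 * 0.423 = 575 ; 2330 * 0.282 = 657 ; 580 * 0.514 = 298 → total 1530
Band 2: 340 * 0.968 = 329
Band 3: 1210 * 0.98 = 1186
Band 4: 1360 * 0.971 = 1321
Band 5: 2330 * 0.969 = 2258
Band 6: 580 * 0.982 + 620 * 0.34 = 570 + 211 = 781
Net migration: Band 1 − 85 → 1445; Band 5 + 85 → 2343
→ [1445, 329, 1186, 1321, 2343, 781]
— Period 2 —
Births: 1186 * 0.423 = 502 ; 1321 * 0.282 = 373 ; 2343 * 0.514 = 1204 → total 2079
Band 2: 1445 * 0.968 = 1399
Band 3: 329 * 0.98 = 322
Band 4: 1186 * 0.971 = 1152
Band 5: 1321 * 0.969 = 1280
Band 6: 2343 * 0.982 + 781 * 0.34 = 2301 + 266 = 2567
Net migration: Band 1 − 85 → 1994; Band 5 + 85 → 1365
→ [1994, 1399, 322, 1152, 1365, 2567]
Dependents (band 0–9 + band 50+) = 1994 + 2567 = 4561; working-age = 4238; ratio = 4561/4238 × 100 = 107.6

107.6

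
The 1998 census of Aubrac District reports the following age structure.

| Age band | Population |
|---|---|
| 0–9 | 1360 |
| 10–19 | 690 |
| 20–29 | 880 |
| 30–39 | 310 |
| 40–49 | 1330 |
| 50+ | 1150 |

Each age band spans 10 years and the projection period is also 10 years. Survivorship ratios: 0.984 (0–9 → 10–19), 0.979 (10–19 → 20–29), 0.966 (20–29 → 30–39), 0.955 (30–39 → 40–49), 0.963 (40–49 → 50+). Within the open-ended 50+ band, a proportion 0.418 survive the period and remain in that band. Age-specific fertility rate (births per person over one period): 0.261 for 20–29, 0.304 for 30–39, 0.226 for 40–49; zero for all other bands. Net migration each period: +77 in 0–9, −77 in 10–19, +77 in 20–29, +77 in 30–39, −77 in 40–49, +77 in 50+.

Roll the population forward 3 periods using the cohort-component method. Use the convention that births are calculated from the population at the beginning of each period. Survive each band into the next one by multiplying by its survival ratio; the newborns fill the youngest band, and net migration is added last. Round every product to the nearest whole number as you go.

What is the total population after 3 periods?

5374

Period 1:
Births: 880 * 0.261 = 230, 310 * 0.304 = 94, 1330 * 0.226 = 301 → 625
10–19: 1360 * 0.984 = 1338
20–29: 690 * 0.979 = 676
30–39: 880 * 0.966 = 850
40–49: 310 * 0.955 = 296
50+: 1330 * 0.963 + 1150 * 0.418 = 1281 + 481 = 1762
Net migration: 0–9 + 77 → 702; 10–19 − 77 → 1261; 20–29 + 77 → 753; 30–39 + 77 → 927; 40–49 − 77 → 219; 50+ + 77 → 1839
End of period: [702, 1261, 753, 927, 219, 1839]
Period 2:
Births: 753 * 0.261 = 197, 927 * 0.304 = 282, 219 * 0.226 = 49 → 528
10–19: 702 * 0.984 = 691
20–29: 1261 * 0.979 = 1235
30–39: 753 * 0.966 = 727
40–49: 927 * 0.955 = 885
50+: 219 * 0.963 + 1839 * 0.418 = 211 + 769 = 980
Net migration: 0–9 + 77 → 605; 10–19 − 77 → 614; 20–29 + 77 → 1312; 30–39 + 77 → 804; 40–49 − 77 → 808; 50+ + 77 → 1057
End of period: [605, 614, 1312, 804, 808, 1057]
Period 3:
Births: 1312 * 0.261 = 342, 804 * 0.304 = 244, 808 * 0.226 = 183 → 769
10–19: 605 * 0.984 = 595
20–29: 614 * 0.979 = 601
30–39: 1312 * 0.966 = 1267
40–49: 804 * 0.955 = 768
50+: 808 * 0.963 + 1057 * 0.418 = 778 + 442 = 1220
Net migration: 0–9 + 77 → 846; 10–19 − 77 → 518; 20–29 + 77 → 678; 30–39 + 77 → 1344; 40–49 − 77 → 691; 50+ + 77 → 1297
End of period: [846, 518, 678, 1344, 691, 1297]
Total after period 3: 846 + 518 + 678 + 1344 + 691 + 1297 = 5374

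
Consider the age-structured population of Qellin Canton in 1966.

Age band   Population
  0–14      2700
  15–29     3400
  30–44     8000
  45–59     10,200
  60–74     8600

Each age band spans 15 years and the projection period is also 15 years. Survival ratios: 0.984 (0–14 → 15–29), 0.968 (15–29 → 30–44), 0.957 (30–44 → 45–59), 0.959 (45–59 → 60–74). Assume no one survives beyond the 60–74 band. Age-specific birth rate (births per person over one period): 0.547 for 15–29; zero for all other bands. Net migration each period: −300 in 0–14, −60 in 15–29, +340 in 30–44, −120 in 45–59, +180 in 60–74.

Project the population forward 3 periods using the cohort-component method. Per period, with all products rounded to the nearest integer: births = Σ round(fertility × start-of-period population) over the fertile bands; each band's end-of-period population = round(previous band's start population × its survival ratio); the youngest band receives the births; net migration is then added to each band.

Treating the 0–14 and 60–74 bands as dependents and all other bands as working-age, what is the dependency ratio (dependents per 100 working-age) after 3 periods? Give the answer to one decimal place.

72.0

— Period 1 —
Births: 3400 × 0.547 = 1860
15–29: 2700 × 0.984 = 2657
30–44: 3400 × 0.968 = 3291
45–59: 8000 × 0.957 = 7656
60–74: 10200 × 0.959 = 9782
Net migration: 0–14 − 300 → 1560; 15–29 − 60 → 2597; 30–44 + 340 → 3631; 45–59 − 120 → 7536; 60–74 + 180 → 9962
Giving 1560 / 2597 / 3631 / 7536 / 9962.
— Period 2 —
Births: 2597 × 0.547 = 1421
15–29: 1560 × 0.984 = 1535
30–44: 2597 × 0.968 = 2514
45–59: 3631 × 0.957 = 3475
60–74: 7536 × 0.959 = 7227
Net migration: 0–14 − 300 → 1121; 15–29 − 60 → 1475; 30–44 + 340 → 2854; 45–59 − 120 → 3355; 60–74 + 180 → 7407
Giving 1121 / 1475 / 2854 / 3355 / 7407.
— Period 3 —
Births: 1475 × 0.547 = 807
15–29: 1121 × 0.984 = 1103
30–44: 1475 × 0.968 = 1428
45–59: 2854 × 0.957 = 2731
60–74: 3355 × 0.959 = 3217
Net migration: 0–14 − 300 → 507; 15–29 − 60 → 1043; 30–44 + 340 → 1768; 45–59 − 120 → 2611; 60–74 + 180 → 3397
Giving 507 / 1043 / 1768 / 2611 / 3397.
Dependents (band 0–14 + band 60–74) = 507 + 3397 = 3904; working-age = 5422; ratio = 3904/5422 × 100 = 72.0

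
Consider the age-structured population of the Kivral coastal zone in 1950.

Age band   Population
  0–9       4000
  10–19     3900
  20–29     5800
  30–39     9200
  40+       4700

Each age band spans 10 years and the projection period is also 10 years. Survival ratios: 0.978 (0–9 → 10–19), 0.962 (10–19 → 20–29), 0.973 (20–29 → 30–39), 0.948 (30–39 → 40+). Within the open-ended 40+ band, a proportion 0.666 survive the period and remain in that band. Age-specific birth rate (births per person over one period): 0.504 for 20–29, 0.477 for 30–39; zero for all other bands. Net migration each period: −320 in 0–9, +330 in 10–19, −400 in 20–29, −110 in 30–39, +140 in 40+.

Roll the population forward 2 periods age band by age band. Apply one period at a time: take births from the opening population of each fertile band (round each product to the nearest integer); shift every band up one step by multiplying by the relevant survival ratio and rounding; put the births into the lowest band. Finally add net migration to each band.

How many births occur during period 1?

[period 1]
Births: 5800 × 0.504 = 2923, 9200 × 0.477 = 4388 ⇒ total 7311
10–19: 4000 × 0.978 = 3912
20–29: 3900 × 0.962 = 3752
30–39: 5800 × 0.973 = 5643
40+: 9200 × 0.948 + 4700 × 0.666 = 8722 + 3130 = 11852
Net migration: 0–9 − 320 → 6991; 10–19 + 330 → 4242; 20–29 − 400 → 3352; 30–39 − 110 → 5533; 40+ + 140 → 11992
Giving 6991 / 4242 / 3352 / 5533 / 11992.

7311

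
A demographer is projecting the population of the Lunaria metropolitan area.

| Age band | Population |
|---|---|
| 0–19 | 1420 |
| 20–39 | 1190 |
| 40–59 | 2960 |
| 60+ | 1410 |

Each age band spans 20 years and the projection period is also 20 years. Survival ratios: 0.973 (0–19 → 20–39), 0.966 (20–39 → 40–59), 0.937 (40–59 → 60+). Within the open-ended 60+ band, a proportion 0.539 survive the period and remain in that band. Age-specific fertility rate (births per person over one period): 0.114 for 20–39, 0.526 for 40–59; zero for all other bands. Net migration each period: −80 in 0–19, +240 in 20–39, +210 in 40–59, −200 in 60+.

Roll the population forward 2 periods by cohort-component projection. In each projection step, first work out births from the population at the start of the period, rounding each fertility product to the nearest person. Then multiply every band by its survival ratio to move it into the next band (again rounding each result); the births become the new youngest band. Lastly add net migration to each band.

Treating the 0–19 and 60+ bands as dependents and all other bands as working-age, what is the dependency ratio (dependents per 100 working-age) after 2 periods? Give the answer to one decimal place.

Period 1.
Births: 1190 × 0.114 = 136, 2960 × 0.526 = 1557 → 1693
20–39: 1420 × 0.973 = 1382
40–59: 1190 × 0.966 = 1150
60+: 2960 × 0.937 + 1410 × 0.539 = 2774 + 760 = 3534
Net migration: 0–19 − 80 → 1613; 20–39 + 240 → 1622; 40–59 + 210 → 1360; 60+ − 200 → 3334
Giving 1613 / 1622 / 1360 / 3334.
Period 2.
Births: 1622 × 0.114 = 185, 1360 × 0.526 = 715 → 900
20–39: 1613 × 0.973 = 1569
40–59: 1622 × 0.966 = 1567
60+: 1360 × 0.937 + 3334 × 0.539 = 1274 + 1797 = 3071
Net migration: 0–19 − 80 → 820; 20–39 + 240 → 1809; 40–59 + 210 → 1777; 60+ − 200 → 2871
Giving 820 / 1809 / 1777 / 2871.
Dependents (band 0–19 + band 60+) = 820 + 2871 = 3691; working-age = 3586; ratio = 3691/3586 × 100 = 102.9

102.9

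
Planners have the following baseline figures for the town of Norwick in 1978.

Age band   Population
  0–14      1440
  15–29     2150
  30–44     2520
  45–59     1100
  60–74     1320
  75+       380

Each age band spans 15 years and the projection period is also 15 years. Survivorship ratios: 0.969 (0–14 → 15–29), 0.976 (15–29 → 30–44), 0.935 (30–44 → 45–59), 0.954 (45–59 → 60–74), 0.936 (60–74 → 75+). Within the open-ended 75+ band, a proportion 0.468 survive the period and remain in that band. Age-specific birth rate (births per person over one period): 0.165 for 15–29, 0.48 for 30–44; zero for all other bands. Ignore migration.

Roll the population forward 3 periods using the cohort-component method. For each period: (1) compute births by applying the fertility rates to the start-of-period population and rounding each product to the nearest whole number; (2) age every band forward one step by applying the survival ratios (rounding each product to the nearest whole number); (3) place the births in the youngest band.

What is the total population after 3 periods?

Let group 1 be 0–14 through group 6 = 75+.
[period 1]
Births: 2150 * 0.165 = 355  |  2520 * 0.48 = 1210 → total 1565
Group 2: 1440 * 0.969 = 1395
Group 3: 2150 * 0.976 = 2098
Group 4: 2520 * 0.935 = 2356
Group 5: 1100 * 0.954 = 1049
Group 6: 1320 * 0.936 + 380 * 0.468 = 1236 + 178 = 1414
End of period: [1565, 1395, 2098, 2356, 1049, 1414]
[period 2]
Births: 1395 * 0.165 = 230  |  2098 * 0.48 = 1007 → total 1237
Group 2: 1565 * 0.969 = 1516
Group 3: 1395 * 0.976 = 1362
Group 4: 2098 * 0.935 = 1962
Group 5: 2356 * 0.954 = 2248
Group 6: 1049 * 0.936 + 1414 * 0.468 = 982 + 662 = 1644
End of period: [1237, 1516, 1362, 1962, 2248, 1644]
[period 3]
Births: 1516 * 0.165 = 250  |  1362 * 0.48 = 654 → total 904
Group 2: 1237 * 0.969 = 1199
Group 3: 1516 * 0.976 = 1480
Group 4: 1362 * 0.935 = 1273
Group 5: 1962 * 0.954 = 1872
Group 6: 2248 * 0.936 + 1644 * 0.468 = 2104 + 769 = 2873
End of period: [904, 1199, 1480, 1273, 1872, 2873]
Total after period 3: 904 + 1199 + 1480 + 1273 + 1872 + 2873 = 9601

9601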